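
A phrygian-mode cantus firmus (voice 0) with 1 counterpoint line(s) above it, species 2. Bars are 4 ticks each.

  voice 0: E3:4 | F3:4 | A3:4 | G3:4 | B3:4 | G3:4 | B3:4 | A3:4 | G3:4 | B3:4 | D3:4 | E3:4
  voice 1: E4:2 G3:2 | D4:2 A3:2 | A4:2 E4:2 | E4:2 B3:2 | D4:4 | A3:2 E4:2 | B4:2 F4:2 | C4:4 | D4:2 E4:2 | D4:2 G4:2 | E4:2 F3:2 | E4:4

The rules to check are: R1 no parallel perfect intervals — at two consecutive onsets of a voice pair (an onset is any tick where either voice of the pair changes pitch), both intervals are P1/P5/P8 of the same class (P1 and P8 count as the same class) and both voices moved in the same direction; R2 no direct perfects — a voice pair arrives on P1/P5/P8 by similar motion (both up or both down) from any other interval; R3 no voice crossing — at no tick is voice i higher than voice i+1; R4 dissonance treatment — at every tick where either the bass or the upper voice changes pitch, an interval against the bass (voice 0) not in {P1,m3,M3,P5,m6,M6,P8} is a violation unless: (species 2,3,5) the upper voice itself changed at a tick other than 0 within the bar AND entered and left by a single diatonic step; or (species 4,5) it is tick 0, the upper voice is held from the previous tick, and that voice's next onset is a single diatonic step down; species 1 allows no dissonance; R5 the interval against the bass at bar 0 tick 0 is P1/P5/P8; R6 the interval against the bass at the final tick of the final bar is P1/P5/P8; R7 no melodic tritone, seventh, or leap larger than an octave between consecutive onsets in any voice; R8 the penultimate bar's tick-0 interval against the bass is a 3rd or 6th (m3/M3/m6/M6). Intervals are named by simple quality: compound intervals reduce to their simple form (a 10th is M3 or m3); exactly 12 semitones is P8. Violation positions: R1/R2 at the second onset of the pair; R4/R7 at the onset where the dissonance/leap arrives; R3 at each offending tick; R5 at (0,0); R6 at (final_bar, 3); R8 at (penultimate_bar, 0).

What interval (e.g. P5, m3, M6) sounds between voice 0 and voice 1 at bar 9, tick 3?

m6

voice 0=B3 voice 1=G4 -> m6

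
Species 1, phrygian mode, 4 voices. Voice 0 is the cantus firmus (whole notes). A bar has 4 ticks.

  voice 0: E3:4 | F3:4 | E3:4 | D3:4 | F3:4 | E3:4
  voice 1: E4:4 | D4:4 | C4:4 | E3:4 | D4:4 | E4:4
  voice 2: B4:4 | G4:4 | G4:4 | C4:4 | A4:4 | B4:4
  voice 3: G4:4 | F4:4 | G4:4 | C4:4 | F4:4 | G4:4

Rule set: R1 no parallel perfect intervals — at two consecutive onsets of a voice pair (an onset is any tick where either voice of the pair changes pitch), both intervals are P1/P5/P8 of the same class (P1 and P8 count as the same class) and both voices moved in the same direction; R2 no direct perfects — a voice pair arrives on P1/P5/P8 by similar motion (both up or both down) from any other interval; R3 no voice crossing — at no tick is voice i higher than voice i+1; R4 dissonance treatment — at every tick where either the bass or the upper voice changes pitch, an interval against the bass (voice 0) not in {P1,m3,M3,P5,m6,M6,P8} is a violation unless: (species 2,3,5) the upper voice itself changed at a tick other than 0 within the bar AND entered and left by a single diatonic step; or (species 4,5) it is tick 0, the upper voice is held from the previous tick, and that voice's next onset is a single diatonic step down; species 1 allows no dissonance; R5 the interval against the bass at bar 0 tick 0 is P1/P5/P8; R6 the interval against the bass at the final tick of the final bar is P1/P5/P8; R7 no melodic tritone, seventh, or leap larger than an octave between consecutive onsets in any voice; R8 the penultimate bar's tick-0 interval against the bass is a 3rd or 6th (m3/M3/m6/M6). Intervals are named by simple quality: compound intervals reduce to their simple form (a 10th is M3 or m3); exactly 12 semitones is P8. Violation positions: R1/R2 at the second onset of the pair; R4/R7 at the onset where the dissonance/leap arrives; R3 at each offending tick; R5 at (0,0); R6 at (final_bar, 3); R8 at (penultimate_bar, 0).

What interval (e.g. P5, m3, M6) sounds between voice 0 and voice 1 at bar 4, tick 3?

voice 0=F3 voice 1=D4 -> M6

M6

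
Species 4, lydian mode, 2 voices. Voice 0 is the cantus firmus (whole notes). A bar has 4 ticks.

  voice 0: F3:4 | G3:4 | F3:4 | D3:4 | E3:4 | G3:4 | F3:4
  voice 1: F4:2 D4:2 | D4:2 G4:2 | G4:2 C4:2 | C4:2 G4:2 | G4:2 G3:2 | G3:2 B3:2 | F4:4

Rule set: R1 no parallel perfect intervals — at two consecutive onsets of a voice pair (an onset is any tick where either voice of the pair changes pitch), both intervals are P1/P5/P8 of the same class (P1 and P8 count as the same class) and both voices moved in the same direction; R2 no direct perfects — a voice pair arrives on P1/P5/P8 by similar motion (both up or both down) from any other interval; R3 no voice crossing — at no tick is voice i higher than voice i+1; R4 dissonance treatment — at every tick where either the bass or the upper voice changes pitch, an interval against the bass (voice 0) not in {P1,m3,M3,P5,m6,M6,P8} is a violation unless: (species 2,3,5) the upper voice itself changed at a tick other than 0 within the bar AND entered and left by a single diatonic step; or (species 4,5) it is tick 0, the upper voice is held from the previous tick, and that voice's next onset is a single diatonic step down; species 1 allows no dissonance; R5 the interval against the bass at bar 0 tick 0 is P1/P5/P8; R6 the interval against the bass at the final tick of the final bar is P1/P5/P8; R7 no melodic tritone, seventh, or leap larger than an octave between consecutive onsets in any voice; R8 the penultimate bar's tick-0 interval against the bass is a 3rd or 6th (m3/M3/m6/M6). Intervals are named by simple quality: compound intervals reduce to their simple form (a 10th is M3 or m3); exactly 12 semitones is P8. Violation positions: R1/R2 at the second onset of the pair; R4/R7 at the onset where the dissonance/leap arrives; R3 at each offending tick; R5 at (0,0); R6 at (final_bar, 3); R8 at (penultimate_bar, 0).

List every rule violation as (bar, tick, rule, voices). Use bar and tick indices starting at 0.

bar 0: v0=F3 v1=F4 downbeat P8
bar 1: v0=G3 v1=D4 downbeat P5
bar 2: v0=F3 v1=G4 downbeat M2
bar 3: v0=D3 v1=C4 downbeat m7
bar 4: v0=E3 v1=G4 downbeat m3
bar 5: v0=G3 v1=G3 downbeat P1
bar 6: v0=F3 v1=F4 downbeat P8
  -> R4 @ bar 2 tick 0 v(0, 1): F3/G4 M2 untreated
  -> R4 @ bar 3 tick 0 v(0, 1): D3/C4 m7 untreated
  -> R4 @ bar 3 tick 2 v(0, 1): D3/G4 P4 untreated
  -> R8 @ bar 5 tick 0 v(0, 1): penult P1 not 3rd/6th
  -> R7 @ bar 6 tick 0 v(1,): B3->F4 leap 6st

(2, 0, R4, (0, 1))
(3, 0, R4, (0, 1))
(3, 2, R4, (0, 1))
(5, 0, R8, (0, 1))
(6, 0, R7, (1,))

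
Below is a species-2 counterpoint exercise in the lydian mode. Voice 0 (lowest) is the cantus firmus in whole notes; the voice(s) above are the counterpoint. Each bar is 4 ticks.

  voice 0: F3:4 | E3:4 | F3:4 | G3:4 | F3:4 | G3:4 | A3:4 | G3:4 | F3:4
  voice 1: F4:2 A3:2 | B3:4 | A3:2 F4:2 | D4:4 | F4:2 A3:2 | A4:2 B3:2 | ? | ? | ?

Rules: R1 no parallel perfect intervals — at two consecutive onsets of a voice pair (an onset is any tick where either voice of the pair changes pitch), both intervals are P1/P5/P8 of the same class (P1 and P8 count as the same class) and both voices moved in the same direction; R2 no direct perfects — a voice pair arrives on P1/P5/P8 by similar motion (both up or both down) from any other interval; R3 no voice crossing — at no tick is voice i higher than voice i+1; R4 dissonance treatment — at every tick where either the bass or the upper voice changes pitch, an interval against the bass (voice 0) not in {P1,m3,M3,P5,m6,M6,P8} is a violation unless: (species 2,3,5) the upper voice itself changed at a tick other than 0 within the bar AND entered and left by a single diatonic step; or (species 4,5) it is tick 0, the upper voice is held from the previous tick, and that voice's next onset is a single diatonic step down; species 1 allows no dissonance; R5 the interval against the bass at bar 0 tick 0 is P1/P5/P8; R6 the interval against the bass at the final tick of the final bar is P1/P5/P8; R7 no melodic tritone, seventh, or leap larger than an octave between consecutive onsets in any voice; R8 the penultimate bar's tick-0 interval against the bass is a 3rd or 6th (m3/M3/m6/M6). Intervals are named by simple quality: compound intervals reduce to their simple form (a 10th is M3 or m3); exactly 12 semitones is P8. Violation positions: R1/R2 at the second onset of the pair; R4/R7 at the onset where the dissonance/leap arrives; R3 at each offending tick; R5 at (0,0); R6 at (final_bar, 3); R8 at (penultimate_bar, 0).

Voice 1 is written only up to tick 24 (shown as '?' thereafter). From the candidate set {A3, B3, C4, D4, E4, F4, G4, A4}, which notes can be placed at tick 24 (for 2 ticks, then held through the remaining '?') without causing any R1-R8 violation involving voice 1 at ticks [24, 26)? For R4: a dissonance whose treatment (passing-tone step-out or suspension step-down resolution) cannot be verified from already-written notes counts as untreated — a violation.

{A3, C4}

A3: legal
B3: violates R4
C4: legal
D4: violates R4
E4: violates R2
F4: violates R7
G4: violates R4
A4: violates R2,R7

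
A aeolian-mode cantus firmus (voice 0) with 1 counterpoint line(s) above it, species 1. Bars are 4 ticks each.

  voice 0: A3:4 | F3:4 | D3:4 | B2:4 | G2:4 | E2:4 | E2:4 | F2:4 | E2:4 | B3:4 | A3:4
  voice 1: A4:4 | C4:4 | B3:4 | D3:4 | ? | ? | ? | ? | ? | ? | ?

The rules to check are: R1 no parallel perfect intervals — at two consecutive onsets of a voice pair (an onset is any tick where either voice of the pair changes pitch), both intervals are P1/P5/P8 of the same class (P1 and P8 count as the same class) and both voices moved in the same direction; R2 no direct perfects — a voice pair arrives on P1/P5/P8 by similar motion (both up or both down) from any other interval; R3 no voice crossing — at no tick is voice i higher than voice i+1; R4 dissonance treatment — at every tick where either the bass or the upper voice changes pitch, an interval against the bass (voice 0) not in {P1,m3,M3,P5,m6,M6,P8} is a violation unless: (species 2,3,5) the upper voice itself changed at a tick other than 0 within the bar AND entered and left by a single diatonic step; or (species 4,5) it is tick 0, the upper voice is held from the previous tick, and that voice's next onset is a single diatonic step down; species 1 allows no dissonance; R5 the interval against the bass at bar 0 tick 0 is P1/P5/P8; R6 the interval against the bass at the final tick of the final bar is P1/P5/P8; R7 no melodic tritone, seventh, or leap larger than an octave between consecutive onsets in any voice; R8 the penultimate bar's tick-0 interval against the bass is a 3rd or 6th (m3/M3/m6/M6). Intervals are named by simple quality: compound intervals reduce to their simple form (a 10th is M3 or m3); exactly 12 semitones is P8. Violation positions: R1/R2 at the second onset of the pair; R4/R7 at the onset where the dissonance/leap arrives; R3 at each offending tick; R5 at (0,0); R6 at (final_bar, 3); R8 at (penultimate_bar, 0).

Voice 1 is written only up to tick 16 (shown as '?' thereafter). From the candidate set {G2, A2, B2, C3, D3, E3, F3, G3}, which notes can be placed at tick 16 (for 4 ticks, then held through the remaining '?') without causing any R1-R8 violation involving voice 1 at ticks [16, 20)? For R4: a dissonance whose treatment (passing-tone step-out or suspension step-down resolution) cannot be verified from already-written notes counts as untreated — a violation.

G2: violates R2
A2: violates R4
B2: legal
C3: violates R4
D3: legal
E3: legal
F3: violates R4
G3: legal

{B2, D3, E3, G3}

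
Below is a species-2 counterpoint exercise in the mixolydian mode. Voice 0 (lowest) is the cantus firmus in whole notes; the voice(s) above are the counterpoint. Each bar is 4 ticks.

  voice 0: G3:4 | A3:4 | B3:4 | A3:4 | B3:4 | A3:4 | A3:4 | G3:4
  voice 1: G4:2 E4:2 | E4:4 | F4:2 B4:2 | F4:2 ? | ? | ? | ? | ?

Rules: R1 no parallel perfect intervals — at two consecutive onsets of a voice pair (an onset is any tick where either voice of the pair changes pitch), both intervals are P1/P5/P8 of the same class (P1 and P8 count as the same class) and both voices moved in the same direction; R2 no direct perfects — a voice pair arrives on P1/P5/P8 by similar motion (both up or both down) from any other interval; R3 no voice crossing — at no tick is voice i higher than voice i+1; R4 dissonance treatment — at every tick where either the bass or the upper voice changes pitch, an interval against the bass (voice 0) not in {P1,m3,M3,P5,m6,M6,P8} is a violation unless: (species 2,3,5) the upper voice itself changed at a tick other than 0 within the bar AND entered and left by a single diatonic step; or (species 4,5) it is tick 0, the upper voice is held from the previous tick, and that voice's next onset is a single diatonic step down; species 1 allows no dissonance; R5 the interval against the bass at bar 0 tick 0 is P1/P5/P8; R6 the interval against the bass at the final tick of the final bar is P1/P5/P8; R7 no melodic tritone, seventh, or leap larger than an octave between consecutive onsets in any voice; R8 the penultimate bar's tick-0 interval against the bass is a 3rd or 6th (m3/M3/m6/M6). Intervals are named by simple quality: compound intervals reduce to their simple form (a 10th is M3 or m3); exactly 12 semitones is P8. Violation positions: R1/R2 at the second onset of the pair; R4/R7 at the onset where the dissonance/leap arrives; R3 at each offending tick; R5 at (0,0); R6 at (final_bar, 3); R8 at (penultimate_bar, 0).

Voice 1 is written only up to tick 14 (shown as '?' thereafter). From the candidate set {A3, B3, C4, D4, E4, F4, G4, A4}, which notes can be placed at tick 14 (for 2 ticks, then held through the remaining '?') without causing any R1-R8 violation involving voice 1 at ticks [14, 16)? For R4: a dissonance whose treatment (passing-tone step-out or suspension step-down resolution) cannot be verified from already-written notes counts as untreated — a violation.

{A3, A4, C4, E4, F4}

A3: legal
B3: violates R4,R7
C4: legal
D4: violates R4
E4: legal
F4: legal
G4: violates R4
A4: legal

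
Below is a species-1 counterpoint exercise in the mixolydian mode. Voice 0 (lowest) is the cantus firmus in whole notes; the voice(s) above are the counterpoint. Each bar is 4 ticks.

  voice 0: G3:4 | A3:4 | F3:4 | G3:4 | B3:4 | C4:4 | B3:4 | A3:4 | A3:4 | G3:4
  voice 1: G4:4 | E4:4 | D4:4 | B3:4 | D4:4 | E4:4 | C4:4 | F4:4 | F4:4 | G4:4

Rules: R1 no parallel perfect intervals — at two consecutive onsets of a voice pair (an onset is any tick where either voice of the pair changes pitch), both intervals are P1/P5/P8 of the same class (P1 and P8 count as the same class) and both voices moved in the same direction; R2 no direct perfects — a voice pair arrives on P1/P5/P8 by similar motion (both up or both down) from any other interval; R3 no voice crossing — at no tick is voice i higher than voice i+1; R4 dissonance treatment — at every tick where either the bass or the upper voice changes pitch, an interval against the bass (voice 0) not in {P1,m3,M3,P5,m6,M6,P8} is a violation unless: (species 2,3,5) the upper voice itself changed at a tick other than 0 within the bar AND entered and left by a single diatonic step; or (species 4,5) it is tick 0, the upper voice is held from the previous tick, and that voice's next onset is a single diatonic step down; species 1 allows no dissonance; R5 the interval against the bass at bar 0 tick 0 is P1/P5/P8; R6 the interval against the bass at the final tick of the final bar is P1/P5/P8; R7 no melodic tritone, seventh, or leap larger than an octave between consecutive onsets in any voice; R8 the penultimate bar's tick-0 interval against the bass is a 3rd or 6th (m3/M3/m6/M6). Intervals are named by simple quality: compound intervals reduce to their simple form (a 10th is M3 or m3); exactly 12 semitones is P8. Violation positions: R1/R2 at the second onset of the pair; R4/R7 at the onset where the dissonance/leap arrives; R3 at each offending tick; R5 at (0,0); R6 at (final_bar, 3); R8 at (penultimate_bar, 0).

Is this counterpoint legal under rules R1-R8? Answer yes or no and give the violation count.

No (1 violations)

bar 0: v0=G3 v1=G4 (P8)
bar 1: v0=A3 v1=E4 (P5)
bar 2: v0=F3 v1=D4 (M6)
bar 3: v0=G3 v1=B3 (M3)
bar 4: v0=B3 v1=D4 (m3)
bar 5: v0=C4 v1=E4 (M3)
bar 6: v0=B3 v1=C4 (m2)
bar 7: v0=A3 v1=F4 (m6)
bar 8: v0=A3 v1=F4 (m6)
bar 9: v0=G3 v1=G4 (P8)
  R4 @ bar6.0: B3/C4 m2 untreated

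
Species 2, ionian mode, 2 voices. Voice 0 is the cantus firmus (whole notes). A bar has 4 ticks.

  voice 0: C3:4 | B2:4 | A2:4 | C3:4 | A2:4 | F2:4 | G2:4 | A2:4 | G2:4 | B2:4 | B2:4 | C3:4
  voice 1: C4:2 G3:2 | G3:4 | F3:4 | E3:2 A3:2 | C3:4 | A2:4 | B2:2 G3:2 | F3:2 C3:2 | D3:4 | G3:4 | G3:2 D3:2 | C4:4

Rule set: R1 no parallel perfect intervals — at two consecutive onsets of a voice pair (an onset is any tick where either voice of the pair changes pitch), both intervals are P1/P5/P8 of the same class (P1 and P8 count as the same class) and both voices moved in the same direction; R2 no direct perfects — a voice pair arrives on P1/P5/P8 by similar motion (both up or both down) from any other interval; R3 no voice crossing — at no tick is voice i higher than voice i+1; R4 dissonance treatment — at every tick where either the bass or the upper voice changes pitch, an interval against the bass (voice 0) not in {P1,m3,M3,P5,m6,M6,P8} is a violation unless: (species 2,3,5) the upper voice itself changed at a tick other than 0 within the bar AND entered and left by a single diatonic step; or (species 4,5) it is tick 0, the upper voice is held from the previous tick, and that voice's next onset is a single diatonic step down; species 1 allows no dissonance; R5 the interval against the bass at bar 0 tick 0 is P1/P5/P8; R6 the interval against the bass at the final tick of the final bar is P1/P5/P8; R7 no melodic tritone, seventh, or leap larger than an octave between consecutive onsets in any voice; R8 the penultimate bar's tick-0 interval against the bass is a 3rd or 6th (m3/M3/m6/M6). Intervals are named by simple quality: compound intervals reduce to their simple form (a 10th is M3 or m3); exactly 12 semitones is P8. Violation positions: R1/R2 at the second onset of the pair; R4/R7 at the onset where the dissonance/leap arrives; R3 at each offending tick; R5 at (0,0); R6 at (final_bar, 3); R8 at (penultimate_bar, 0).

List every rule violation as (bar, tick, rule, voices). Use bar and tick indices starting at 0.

(11, 0, R2, (0, 1))
(11, 0, R7, (1,))

bar 0: v0=C3 v1=C4 downbeat P8
bar 1: v0=B2 v1=G3 downbeat m6
bar 2: v0=A2 v1=F3 downbeat m6
bar 3: v0=C3 v1=E3 downbeat M3
bar 4: v0=A2 v1=C3 downbeat m3
bar 5: v0=F2 v1=A2 downbeat M3
bar 6: v0=G2 v1=B2 downbeat M3
bar 7: v0=A2 v1=F3 downbeat m6
bar 8: v0=G2 v1=D3 downbeat P5
bar 9: v0=B2 v1=G3 downbeat m6
bar 10: v0=B2 v1=G3 downbeat m6
bar 11: v0=C3 v1=C4 downbeat P8
  -> R2 @ bar 11 tick 0 v(0, 1): B2/D3 m3 -> C3/C4 P8 similar
  -> R7 @ bar 11 tick 0 v(1,): D3->C4 leap 10st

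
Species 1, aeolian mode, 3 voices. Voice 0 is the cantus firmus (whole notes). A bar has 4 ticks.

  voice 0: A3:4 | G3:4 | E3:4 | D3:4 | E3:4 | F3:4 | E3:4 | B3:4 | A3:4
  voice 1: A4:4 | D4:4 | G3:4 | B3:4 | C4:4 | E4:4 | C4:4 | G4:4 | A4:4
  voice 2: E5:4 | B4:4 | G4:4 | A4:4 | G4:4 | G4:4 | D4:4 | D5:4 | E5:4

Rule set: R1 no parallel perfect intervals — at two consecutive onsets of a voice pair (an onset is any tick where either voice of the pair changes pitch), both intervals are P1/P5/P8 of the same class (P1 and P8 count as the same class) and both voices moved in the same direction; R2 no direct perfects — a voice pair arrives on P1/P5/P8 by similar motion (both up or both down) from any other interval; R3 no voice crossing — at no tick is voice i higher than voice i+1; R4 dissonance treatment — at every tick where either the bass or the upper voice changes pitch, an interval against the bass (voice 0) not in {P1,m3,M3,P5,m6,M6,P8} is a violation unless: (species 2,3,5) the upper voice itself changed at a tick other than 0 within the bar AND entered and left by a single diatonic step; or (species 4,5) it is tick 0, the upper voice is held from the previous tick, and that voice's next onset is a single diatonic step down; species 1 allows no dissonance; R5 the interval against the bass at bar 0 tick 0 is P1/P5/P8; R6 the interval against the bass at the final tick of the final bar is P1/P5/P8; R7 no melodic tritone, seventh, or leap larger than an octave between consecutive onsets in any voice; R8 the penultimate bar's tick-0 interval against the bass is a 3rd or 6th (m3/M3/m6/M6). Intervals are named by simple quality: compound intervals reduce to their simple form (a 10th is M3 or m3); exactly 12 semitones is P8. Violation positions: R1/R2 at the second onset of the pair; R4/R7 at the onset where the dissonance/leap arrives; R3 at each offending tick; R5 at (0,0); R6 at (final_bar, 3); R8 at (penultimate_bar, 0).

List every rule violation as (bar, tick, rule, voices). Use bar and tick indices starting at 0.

(1, 0, R2, (0, 1))
(2, 0, R2, (1, 2))
(5, 0, R4, (0, 1))
(5, 0, R4, (0, 2))
(6, 0, R4, (0, 2))
(7, 0, R2, (1, 2))
(8, 0, R1, (1, 2))

bar 0: v0=A3 v1=A4 v2=E5 downbeat P5
bar 1: v0=G3 v1=D4 v2=B4 downbeat M3
bar 2: v0=E3 v1=G3 v2=G4 downbeat m3
bar 3: v0=D3 v1=B3 v2=A4 downbeat P5
bar 4: v0=E3 v1=C4 v2=G4 downbeat m3
bar 5: v0=F3 v1=E4 v2=G4 downbeat M2
bar 6: v0=E3 v1=C4 v2=D4 downbeat m7
bar 7: v0=B3 v1=G4 v2=D5 downbeat m3
bar 8: v0=A3 v1=A4 v2=E5 downbeat P5
  -> R2 @ bar 1 tick 0 v(0, 1): A3/A4 P8 -> G3/D4 P5 similar
  -> R2 @ bar 2 tick 0 v(1, 2): D4/B4 M6 -> G3/G4 P8 similar
  -> R4 @ bar 5 tick 0 v(0, 1): F3/E4 M7 untreated
  -> R4 @ bar 5 tick 0 v(0, 2): F3/G4 M2 untreated
  -> R4 @ bar 6 tick 0 v(0, 2): E3/D4 m7 untreated
  -> R2 @ bar 7 tick 0 v(1, 2): C4/D4 M2 -> G4/D5 P5 similar
  -> R1 @ bar 8 tick 0 v(1, 2): G4/D5 P5 -> A4/E5 P5 similar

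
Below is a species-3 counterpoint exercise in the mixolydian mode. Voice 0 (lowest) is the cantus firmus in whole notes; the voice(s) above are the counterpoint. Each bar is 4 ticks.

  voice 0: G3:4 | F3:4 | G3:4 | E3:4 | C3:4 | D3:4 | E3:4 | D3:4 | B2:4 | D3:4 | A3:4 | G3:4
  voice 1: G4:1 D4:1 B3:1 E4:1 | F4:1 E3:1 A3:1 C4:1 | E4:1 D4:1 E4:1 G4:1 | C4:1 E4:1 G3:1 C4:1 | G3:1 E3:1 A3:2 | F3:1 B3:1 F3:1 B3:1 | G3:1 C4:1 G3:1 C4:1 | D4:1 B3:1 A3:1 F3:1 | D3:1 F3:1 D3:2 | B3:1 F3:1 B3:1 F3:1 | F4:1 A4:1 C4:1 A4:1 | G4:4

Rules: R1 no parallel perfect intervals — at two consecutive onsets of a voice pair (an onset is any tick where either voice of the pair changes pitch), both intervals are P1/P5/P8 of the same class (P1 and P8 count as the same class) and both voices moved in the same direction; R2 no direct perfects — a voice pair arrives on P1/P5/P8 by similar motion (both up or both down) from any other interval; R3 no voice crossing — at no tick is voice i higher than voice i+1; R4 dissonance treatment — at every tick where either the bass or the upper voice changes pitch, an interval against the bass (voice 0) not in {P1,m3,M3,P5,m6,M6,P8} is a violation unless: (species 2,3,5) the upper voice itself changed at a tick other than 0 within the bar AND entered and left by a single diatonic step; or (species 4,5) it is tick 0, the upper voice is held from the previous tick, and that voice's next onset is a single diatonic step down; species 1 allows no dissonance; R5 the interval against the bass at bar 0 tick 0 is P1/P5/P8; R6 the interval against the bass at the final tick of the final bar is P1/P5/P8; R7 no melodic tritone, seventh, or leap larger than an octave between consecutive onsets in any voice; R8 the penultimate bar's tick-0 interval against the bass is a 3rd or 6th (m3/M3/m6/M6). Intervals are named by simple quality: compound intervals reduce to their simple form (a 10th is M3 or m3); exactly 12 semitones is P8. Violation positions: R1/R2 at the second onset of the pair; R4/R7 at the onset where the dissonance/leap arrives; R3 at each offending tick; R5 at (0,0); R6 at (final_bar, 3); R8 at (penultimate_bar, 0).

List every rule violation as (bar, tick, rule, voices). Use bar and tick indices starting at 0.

bar 0: v0=G3 v1=G4 downbeat P8
bar 1: v0=F3 v1=F4 downbeat P8
bar 2: v0=G3 v1=E4 downbeat M6
bar 3: v0=E3 v1=C4 downbeat m6
bar 4: v0=C3 v1=G3 downbeat P5
bar 5: v0=D3 v1=F3 downbeat m3
bar 6: v0=E3 v1=G3 downbeat m3
bar 7: v0=D3 v1=D4 downbeat P8
bar 8: v0=B2 v1=D3 downbeat m3
bar 9: v0=D3 v1=B3 downbeat M6
bar 10: v0=A3 v1=F4 downbeat m6
bar 11: v0=G3 v1=G4 downbeat P8
  -> R3 @ bar 1 tick 1 v(0, 1): F3 above E3
  -> R4 @ bar 1 tick 1 v(0, 1): F3/E3 m2 untreated
  -> R7 @ bar 1 tick 1 v(1,): F4->E3 leap 13st
  -> R2 @ bar 4 tick 0 v(0, 1): E3/C4 m6 -> C3/G3 P5 similar
  -> R7 @ bar 5 tick 1 v(1,): F3->B3 leap 6st
  -> R7 @ bar 5 tick 2 v(1,): B3->F3 leap 6st
  -> R7 @ bar 5 tick 3 v(1,): F3->B3 leap 6st
  -> R4 @ bar 8 tick 1 v(0, 1): B2/F3 TT untreated
  -> R7 @ bar 9 tick 1 v(1,): B3->F3 leap 6st
  -> R7 @ bar 9 tick 2 v(1,): F3->B3 leap 6st
  -> R7 @ bar 9 tick 3 v(1,): B3->F3 leap 6st
  -> R1 @ bar 11 tick 0 v(0, 1): A3/A4 P8 -> G3/G4 P8 similar

(1, 1, R3, (0, 1))
(1, 1, R4, (0, 1))
(1, 1, R7, (1,))
(4, 0, R2, (0, 1))
(5, 1, R7, (1,))
(5, 2, R7, (1,))
(5, 3, R7, (1,))
(8, 1, R4, (0, 1))
(9, 1, R7, (1,))
(9, 2, R7, (1,))
(9, 3, R7, (1,))
(11, 0, R1, (0, 1))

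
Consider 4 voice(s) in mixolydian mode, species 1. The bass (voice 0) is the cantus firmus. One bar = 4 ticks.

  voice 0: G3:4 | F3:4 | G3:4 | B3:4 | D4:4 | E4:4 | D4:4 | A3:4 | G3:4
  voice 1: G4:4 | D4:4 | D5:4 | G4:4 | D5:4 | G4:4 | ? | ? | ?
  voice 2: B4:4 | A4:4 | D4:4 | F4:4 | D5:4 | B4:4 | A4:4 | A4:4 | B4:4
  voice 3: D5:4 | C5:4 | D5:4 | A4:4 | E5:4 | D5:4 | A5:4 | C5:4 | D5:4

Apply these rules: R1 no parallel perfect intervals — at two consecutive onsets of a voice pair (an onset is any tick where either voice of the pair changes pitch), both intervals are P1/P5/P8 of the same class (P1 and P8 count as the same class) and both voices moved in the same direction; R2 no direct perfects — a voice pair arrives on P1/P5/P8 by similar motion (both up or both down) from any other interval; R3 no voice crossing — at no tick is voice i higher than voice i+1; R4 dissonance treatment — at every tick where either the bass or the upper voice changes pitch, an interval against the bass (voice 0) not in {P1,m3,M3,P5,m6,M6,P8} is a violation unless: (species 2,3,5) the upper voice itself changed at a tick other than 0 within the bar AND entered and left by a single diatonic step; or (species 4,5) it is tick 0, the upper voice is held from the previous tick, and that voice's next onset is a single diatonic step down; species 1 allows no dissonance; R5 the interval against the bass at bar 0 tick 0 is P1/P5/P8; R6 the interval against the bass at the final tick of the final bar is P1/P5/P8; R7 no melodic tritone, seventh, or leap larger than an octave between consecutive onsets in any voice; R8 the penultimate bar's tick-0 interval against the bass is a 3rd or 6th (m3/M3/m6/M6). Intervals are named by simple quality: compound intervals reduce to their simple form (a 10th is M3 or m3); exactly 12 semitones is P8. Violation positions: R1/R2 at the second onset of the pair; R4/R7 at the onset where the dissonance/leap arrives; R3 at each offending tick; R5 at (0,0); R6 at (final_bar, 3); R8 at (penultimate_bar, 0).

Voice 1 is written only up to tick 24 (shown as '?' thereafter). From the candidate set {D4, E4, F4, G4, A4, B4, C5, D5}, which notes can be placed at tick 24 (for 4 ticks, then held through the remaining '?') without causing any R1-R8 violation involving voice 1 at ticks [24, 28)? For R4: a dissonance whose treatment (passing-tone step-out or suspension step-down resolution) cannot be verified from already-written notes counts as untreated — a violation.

{F4}

D4: violates R2
E4: violates R4
F4: legal
G4: violates R4
A4: violates R2
B4: violates R3
C5: violates R3,R4
D5: violates R1,R3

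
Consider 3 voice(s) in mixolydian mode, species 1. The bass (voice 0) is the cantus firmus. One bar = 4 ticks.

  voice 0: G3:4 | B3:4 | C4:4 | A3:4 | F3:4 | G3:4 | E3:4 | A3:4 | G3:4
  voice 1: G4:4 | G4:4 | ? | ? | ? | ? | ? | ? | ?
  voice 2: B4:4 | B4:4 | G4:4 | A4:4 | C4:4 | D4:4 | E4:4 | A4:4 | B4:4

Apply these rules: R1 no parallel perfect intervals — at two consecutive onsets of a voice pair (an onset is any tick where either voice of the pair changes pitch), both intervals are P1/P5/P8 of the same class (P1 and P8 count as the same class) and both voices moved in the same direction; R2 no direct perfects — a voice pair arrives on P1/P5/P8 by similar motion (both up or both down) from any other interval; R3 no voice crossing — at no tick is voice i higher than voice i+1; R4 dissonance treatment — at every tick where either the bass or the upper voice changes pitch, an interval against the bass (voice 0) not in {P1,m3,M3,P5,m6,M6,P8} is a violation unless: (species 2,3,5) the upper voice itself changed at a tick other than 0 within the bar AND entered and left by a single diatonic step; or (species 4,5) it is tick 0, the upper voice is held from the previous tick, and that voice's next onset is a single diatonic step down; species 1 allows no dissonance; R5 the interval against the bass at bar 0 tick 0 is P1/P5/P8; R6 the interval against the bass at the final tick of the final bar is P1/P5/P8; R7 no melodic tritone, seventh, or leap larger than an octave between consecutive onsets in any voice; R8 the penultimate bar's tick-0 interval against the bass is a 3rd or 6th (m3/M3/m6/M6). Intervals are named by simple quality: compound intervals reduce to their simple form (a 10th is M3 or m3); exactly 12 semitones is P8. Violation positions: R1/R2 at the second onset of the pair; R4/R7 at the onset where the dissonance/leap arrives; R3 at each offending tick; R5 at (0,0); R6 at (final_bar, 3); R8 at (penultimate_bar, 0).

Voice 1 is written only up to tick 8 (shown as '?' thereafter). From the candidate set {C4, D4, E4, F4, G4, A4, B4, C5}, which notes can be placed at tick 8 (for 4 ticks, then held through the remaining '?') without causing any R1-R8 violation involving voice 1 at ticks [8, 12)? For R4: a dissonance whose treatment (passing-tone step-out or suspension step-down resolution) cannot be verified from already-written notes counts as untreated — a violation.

{E4, G4}

C4: violates R2
D4: violates R4
E4: legal
F4: violates R4
G4: legal
A4: violates R3
B4: violates R3,R4
C5: violates R2,R3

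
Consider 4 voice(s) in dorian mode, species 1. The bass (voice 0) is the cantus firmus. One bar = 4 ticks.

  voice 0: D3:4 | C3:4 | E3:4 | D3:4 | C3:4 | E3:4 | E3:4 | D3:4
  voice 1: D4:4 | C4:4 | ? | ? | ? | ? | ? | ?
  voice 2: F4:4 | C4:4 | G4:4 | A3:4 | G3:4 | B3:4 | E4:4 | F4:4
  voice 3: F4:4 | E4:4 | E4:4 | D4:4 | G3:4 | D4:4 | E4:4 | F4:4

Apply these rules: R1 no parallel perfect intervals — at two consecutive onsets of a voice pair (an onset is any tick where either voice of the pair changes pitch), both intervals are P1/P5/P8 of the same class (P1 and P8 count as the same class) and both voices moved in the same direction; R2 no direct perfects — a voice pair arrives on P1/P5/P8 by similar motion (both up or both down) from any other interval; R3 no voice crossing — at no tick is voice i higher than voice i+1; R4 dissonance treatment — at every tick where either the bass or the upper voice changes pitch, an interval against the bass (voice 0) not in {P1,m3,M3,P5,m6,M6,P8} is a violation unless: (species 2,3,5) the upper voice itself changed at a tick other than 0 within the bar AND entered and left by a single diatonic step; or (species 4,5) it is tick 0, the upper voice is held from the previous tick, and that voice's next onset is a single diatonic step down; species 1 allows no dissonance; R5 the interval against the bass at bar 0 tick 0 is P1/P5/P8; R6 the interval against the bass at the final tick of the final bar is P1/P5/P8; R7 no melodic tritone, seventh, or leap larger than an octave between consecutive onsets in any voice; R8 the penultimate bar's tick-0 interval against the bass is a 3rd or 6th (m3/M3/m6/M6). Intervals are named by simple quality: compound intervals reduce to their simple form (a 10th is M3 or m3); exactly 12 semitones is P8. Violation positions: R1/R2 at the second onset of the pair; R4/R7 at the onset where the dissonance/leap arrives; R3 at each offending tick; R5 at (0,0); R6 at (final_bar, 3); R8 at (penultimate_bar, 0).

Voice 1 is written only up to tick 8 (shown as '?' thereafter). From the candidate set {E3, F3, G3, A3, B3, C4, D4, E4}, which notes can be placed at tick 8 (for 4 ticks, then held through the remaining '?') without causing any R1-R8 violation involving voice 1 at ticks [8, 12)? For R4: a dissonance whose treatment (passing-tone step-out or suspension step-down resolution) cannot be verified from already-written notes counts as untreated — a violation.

E3: legal
F3: violates R4
G3: legal
A3: violates R4
B3: legal
C4: legal
D4: violates R4
E4: violates R1

{B3, C4, E3, G3}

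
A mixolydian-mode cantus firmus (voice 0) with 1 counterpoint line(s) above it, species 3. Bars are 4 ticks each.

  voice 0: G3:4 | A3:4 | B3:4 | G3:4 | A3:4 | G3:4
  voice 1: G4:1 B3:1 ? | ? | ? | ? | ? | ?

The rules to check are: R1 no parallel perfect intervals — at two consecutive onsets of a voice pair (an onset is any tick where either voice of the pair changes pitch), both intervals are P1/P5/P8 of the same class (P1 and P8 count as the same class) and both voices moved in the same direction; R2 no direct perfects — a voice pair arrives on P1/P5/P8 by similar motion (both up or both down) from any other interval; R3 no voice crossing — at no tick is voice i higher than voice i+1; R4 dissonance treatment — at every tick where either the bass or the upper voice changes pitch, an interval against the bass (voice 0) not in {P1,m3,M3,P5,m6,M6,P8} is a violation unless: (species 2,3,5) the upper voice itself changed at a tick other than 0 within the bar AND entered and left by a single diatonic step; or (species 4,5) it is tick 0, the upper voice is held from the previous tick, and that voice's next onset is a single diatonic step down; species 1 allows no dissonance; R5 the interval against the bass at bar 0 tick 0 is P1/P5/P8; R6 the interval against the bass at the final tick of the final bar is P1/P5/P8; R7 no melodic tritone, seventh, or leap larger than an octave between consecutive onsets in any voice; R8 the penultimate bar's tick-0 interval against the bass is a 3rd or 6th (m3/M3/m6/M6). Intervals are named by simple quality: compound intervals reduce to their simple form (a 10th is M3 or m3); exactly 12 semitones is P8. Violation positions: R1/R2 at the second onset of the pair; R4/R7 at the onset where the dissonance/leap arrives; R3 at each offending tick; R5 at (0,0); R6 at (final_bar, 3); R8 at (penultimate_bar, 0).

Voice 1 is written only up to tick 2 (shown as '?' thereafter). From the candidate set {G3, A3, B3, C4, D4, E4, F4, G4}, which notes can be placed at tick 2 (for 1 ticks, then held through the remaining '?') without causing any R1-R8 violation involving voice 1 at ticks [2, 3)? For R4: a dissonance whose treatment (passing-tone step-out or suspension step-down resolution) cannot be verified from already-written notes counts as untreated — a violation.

{B3, D4, E4, G3, G4}

G3: legal
A3: violates R4
B3: legal
C4: violates R4
D4: legal
E4: legal
F4: violates R4,R7
G4: legal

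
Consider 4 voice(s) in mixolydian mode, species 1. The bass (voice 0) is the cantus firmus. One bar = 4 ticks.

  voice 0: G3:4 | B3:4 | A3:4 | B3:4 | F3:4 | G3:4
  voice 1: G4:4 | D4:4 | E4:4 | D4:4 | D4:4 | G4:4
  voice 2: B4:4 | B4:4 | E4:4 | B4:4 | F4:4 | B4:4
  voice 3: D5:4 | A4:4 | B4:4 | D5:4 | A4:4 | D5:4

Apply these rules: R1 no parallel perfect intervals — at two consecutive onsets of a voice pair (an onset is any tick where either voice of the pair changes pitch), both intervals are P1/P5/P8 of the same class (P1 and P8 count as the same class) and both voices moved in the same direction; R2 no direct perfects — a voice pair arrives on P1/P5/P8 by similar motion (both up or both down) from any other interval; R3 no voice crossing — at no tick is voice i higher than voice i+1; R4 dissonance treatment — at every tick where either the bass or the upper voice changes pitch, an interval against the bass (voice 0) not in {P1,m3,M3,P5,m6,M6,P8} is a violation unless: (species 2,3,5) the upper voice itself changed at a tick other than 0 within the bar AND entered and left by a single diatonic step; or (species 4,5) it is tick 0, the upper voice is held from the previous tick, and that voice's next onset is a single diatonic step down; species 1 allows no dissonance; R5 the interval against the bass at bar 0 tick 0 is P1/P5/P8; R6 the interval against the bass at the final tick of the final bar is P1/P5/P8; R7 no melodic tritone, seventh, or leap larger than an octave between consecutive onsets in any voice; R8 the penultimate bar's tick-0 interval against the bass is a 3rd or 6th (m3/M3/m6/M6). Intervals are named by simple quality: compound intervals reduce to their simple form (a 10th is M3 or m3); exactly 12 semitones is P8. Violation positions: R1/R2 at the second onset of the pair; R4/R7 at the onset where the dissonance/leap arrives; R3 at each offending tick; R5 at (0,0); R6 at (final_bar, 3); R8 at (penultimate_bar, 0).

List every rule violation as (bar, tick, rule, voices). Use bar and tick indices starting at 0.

(0, 0, R5, (0, 2))
(1, 0, R1, (1, 3))
(1, 0, R3, (2, 3))
(1, 0, R4, (0, 3))
(1, 1, R3, (2, 3))
(1, 2, R3, (2, 3))
(1, 3, R3, (2, 3))
(2, 0, R1, (1, 3))
(2, 0, R2, (0, 2))
(2, 0, R4, (0, 3))
(3, 0, R2, (0, 2))
(4, 0, R1, (0, 2))
(4, 0, R7, (0,))
(4, 0, R7, (2,))
(4, 0, R8, (0, 2))
(5, 0, R1, (1, 3))
(5, 0, R2, (0, 1))
(5, 0, R2, (0, 3))
(5, 0, R7, (2,))
(5, 3, R6, (0, 2))

bar 0: v0=G3 v1=G4 v2=B4 v3=D5 downbeat P5
bar 1: v0=B3 v1=D4 v2=B4 v3=A4 downbeat m7
bar 2: v0=A3 v1=E4 v2=E4 v3=B4 downbeat M2
bar 3: v0=B3 v1=D4 v2=B4 v3=D5 downbeat m3
bar 4: v0=F3 v1=D4 v2=F4 v3=A4 downbeat M3
bar 5: v0=G3 v1=G4 v2=B4 v3=D5 downbeat P5
  -> R5 @ bar 0 tick 0 v(0, 2): opens on M3
  -> R1 @ bar 1 tick 0 v(1, 3): G4/D5 P5 -> D4/A4 P5 similar
  -> R3 @ bar 1 tick 0 v(2, 3): B4 above A4
  -> R4 @ bar 1 tick 0 v(0, 3): B3/A4 m7 untreated
  -> R3 @ bar 1 tick 1 v(2, 3): B4 above A4
  -> R3 @ bar 1 tick 2 v(2, 3): B4 above A4
  -> R3 @ bar 1 tick 3 v(2, 3): B4 above A4
  -> R1 @ bar 2 tick 0 v(1, 3): D4/A4 P5 -> E4/B4 P5 similar
  -> R2 @ bar 2 tick 0 v(0, 2): B3/B4 P8 -> A3/E4 P5 similar
  -> R4 @ bar 2 tick 0 v(0, 3): A3/B4 M2 untreated
  -> R2 @ bar 3 tick 0 v(0, 2): A3/E4 P5 -> B3/B4 P8 similar
  -> R1 @ bar 4 tick 0 v(0, 2): B3/B4 P8 -> F3/F4 P8 similar
  -> R7 @ bar 4 tick 0 v(0,): B3->F3 leap 6st
  -> R7 @ bar 4 tick 0 v(2,): B4->F4 leap 6st
  -> R8 @ bar 4 tick 0 v(0, 2): penult P8 not 3rd/6th
  -> R1 @ bar 5 tick 0 v(1, 3): D4/A4 P5 -> G4/D5 P5 similar
  -> R2 @ bar 5 tick 0 v(0, 1): F3/D4 M6 -> G3/G4 P8 similar
  -> R2 @ bar 5 tick 0 v(0, 3): F3/A4 M3 -> G3/D5 P5 similar
  -> R7 @ bar 5 tick 0 v(2,): F4->B4 leap 6st
  -> R6 @ bar 5 tick 3 v(0, 2): closes on M3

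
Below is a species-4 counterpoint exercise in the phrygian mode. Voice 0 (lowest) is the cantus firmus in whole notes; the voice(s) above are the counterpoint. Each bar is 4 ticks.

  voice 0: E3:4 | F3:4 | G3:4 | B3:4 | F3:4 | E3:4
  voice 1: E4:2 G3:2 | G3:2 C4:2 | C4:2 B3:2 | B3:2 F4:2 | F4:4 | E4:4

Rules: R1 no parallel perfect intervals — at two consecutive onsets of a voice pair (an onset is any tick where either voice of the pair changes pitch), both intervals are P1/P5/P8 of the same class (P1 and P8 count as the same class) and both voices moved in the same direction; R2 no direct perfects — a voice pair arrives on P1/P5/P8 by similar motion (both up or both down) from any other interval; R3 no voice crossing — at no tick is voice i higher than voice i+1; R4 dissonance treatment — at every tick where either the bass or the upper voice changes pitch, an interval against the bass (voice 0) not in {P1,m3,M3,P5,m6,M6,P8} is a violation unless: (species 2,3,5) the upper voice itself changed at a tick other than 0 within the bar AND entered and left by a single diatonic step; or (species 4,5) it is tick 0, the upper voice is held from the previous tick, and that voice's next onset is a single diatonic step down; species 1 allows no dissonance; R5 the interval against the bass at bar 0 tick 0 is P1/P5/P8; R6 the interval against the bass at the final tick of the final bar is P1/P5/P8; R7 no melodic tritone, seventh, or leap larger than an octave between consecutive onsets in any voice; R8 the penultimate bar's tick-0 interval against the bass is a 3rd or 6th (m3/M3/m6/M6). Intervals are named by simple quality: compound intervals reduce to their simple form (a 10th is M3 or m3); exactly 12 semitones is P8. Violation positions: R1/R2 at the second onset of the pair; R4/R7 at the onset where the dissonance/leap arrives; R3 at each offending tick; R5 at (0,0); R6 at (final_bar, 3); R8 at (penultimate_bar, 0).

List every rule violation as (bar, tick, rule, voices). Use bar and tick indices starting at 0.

(1, 0, R4, (0, 1))
(3, 2, R4, (0, 1))
(3, 2, R7, (1,))
(4, 0, R7, (0,))
(4, 0, R8, (0, 1))
(5, 0, R1, (0, 1))

bar 0: v0=E3 v1=E4 downbeat P8
bar 1: v0=F3 v1=G3 downbeat M2
bar 2: v0=G3 v1=C4 downbeat P4
bar 3: v0=B3 v1=B3 downbeat P1
bar 4: v0=F3 v1=F4 downbeat P8
bar 5: v0=E3 v1=E4 downbeat P8
  -> R4 @ bar 1 tick 0 v(0, 1): F3/G3 M2 untreated
  -> R4 @ bar 3 tick 2 v(0, 1): B3/F4 TT untreated
  -> R7 @ bar 3 tick 2 v(1,): B3->F4 leap 6st
  -> R7 @ bar 4 tick 0 v(0,): B3->F3 leap 6st
  -> R8 @ bar 4 tick 0 v(0, 1): penult P8 not 3rd/6th
  -> R1 @ bar 5 tick 0 v(0, 1): F3/F4 P8 -> E3/E4 P8 similar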